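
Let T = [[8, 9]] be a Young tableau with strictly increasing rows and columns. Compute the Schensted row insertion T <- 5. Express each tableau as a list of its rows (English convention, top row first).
[[5, 9], [8]]

In row 1, 5 replaces 8 (the leftmost entry greater than 5); 8 is bumped to row 2. 8 starts a new row 2. The new tableau is [[5, 9], [8]].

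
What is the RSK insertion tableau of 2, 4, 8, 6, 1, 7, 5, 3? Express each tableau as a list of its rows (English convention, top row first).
After inserting 2: P = [[2]].
After inserting 4: P = [[2, 4]].
After inserting 8: P = [[2, 4, 8]].
After inserting 6: P = [[2, 4, 6], [8]].
After inserting 1: P = [[1, 4, 6], [2], [8]].
After inserting 7: P = [[1, 4, 6, 7], [2], [8]].
After inserting 5: P = [[1, 4, 5, 7], [2, 6], [8]].
After inserting 3: P = [[1, 3, 5, 7], [2, 4], [6], [8]].

So P = [[1, 3, 5, 7], [2, 4], [6], [8]].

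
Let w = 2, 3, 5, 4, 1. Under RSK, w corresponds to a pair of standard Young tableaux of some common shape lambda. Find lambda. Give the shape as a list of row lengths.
[3, 1, 1]

RSK row insertion gives P = [[1, 3, 4], [2], [5]], which has shape [3, 1, 1].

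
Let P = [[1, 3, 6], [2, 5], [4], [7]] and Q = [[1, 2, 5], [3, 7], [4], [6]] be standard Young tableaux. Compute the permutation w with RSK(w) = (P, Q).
Reverse the RSK construction: for i from n down to 1, find the cell of Q containing i, remove the entry at that cell from P, and reverse-bump it up through P; the value ejected from row 1 is w(i).

Step i=7: Q has 7 at row 2, column 2; remove 5 from row 2 of P and reverse-bump: 5 enters row 1 and ejects 3. So w(7) = 3. P is now [[1, 5, 6], [2], [4], [7]].
Step i=6: Q has 6 at row 4, column 1; remove 7 from row 4 of P and reverse-bump: 7 enters row 3 and ejects 4; 4 enters row 2 and ejects 2; 2 enters row 1 and ejects 1. So w(6) = 1. P is now [[2, 5, 6], [4], [7]].
Step i=5: Q has 5 at row 1, column 3; remove that cell from P, ejecting 6. So w(5) = 6. P is now [[2, 5], [4], [7]].
Step i=4: Q has 4 at row 3, column 1; remove 7 from row 3 of P and reverse-bump: 7 enters row 2 and ejects 4; 4 enters row 1 and ejects 2. So w(4) = 2. P is now [[4, 5], [7]].
Step i=3: Q has 3 at row 2, column 1; remove 7 from row 2 of P and reverse-bump: 7 enters row 1 and ejects 5. So w(3) = 5. P is now [[4, 7]].
Step i=2: Q has 2 at row 1, column 2; remove that cell from P, ejecting 7. So w(2) = 7. P is now [[4]].
Step i=1: Q has 1 at row 1, column 1; remove that cell from P, ejecting 4. So w(1) = 4. P is now [].

So w = 4 7 5 2 6 1 3.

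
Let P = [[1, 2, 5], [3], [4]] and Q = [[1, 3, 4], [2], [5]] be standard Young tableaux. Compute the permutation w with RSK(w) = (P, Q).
4 1 3 5 2

Reverse the RSK construction: for i from n down to 1, find the cell of Q containing i, remove the entry at that cell from P, and reverse-bump it up through P; the value ejected from row 1 is w(i).

Step i=5: Q has 5 at row 3, column 1; remove 4 from row 3 of P and reverse-bump: 4 enters row 2 and ejects 3; 3 enters row 1 and ejects 2. So w(5) = 2. P is now [[1, 3, 5], [4]].
Step i=4: Q has 4 at row 1, column 3; remove that cell from P, ejecting 5. So w(4) = 5. P is now [[1, 3], [4]].
Step i=3: Q has 3 at row 1, column 2; remove that cell from P, ejecting 3. So w(3) = 3. P is now [[1], [4]].
Step i=2: Q has 2 at row 2, column 1; remove 4 from row 2 of P and reverse-bump: 4 enters row 1 and ejects 1. So w(2) = 1. P is now [[4]].
Step i=1: Q has 1 at row 1, column 1; remove that cell from P, ejecting 4. So w(1) = 4. P is now [].

So w = 4 1 3 5 2.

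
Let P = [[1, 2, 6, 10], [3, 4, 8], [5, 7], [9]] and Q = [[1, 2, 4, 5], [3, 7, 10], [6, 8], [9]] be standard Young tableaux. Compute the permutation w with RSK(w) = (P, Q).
Reverse the RSK construction: for i from n down to 1, find the cell of Q containing i, remove the entry at that cell from P, and reverse-bump it up through P; the value ejected from row 1 is w(i).

Step i=10: Q has 10 at row 2, column 3; remove 8 from row 2 of P and reverse-bump: 8 enters row 1 and ejects 6. So w(10) = 6. P is now [[1, 2, 8, 10], [3, 4], [5, 7], [9]].
Step i=9: Q has 9 at row 4, column 1; remove 9 from row 4 of P and reverse-bump: 9 enters row 3 and ejects 7; 7 enters row 2 and ejects 4; 4 enters row 1 and ejects 2. So w(9) = 2. P is now [[1, 4, 8, 10], [3, 7], [5, 9]].
Step i=8: Q has 8 at row 3, column 2; remove 9 from row 3 of P and reverse-bump: 9 enters row 2 and ejects 7; 7 enters row 1 and ejects 4. So w(8) = 4. P is now [[1, 7, 8, 10], [3, 9], [5]].
Step i=7: Q has 7 at row 2, column 2; remove 9 from row 2 of P and reverse-bump: 9 enters row 1 and ejects 8. So w(7) = 8. P is now [[1, 7, 9, 10], [3], [5]].
Step i=6: Q has 6 at row 3, column 1; remove 5 from row 3 of P and reverse-bump: 5 enters row 2 and ejects 3; 3 enters row 1 and ejects 1. So w(6) = 1. P is now [[3, 7, 9, 10], [5]].
Step i=5: Q has 5 at row 1, column 4; remove that cell from P, ejecting 10. So w(5) = 10. P is now [[3, 7, 9], [5]].
Step i=4: Q has 4 at row 1, column 3; remove that cell from P, ejecting 9. So w(4) = 9. P is now [[3, 7], [5]].
Step i=3: Q has 3 at row 2, column 1; remove 5 from row 2 of P and reverse-bump: 5 enters row 1 and ejects 3. So w(3) = 3. P is now [[5, 7]].
Step i=2: Q has 2 at row 1, column 2; remove that cell from P, ejecting 7. So w(2) = 7. P is now [[5]].
Step i=1: Q has 1 at row 1, column 1; remove that cell from P, ejecting 5. So w(1) = 5. P is now [].

So w = 5 7 3 9 10 1 8 4 2 6.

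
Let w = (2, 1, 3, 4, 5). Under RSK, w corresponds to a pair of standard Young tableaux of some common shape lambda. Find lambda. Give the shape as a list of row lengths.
[4, 1]

Row-insert each entry into an empty tableau.

After inserting 2: P = [[2]].
After inserting 1: P = [[1], [2]].
After inserting 3: P = [[1, 3], [2]].
After inserting 4: P = [[1, 3, 4], [2]].
After inserting 5: P = [[1, 3, 4, 5], [2]].

The final insertion tableau P = [[1, 3, 4, 5], [2]] has shape [4, 1].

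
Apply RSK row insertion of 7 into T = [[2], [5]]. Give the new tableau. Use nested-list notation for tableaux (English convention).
[[2, 7], [5]]

7 is larger than every entry of row 1, so it is appended to row 1. The new tableau is [[2, 7], [5]].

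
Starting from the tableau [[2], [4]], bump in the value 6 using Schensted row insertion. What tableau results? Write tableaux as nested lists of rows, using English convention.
6 is larger than every entry of row 1, so it is appended to row 1. The new tableau is [[2, 6], [4]].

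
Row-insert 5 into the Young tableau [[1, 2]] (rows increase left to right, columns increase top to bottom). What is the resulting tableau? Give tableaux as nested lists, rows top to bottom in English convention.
[[1, 2, 5]]

5 is larger than every entry of row 1, so it is appended to row 1. The new tableau is [[1, 2, 5]].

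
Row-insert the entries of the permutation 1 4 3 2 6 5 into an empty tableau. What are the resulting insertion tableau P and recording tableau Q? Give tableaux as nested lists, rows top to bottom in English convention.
P = [[1, 2, 5], [3, 6], [4]], Q = [[1, 2, 5], [3, 6], [4]]

Insert each entry of the permutation into P by Schensted row insertion, recording in Q the position of each new cell.

Insert 1: appended to row 1. P = [[1]], Q = [[1]].
Insert 4: appended to row 1. P = [[1, 4]], Q = [[1, 2]].
Insert 3: 3 bumps 4 from row 1; 4 starts row 2. P = [[1, 3], [4]], Q = [[1, 2], [3]].
Insert 2: 2 bumps 3 from row 1; 3 bumps 4 from row 2; 4 starts row 3. P = [[1, 2], [3], [4]], Q = [[1, 2], [3], [4]].
Insert 6: appended to row 1. P = [[1, 2, 6], [3], [4]], Q = [[1, 2, 5], [3], [4]].
Insert 5: 5 bumps 6 from row 1; 6 appends to row 2. P = [[1, 2, 5], [3, 6], [4]], Q = [[1, 2, 5], [3, 6], [4]].

So P = [[1, 2, 5], [3, 6], [4]], Q = [[1, 2, 5], [3, 6], [4]].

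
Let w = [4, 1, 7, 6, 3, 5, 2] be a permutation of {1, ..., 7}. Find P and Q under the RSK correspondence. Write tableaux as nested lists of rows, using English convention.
P = [[1, 2, 5], [3, 6], [4], [7]], Q = [[1, 3, 6], [2, 4], [5], [7]]

Insert each entry of the permutation into P by Schensted row insertion, recording in Q the position of each new cell.

Insert 4: appended to row 1. P = [[4]].
Insert 1: 1 bumps 4 from row 1; 4 starts row 2. P = [[1], [4]].
Insert 7: appended to row 1. P = [[1, 7], [4]].
Insert 6: 6 bumps 7 from row 1; 7 appends to row 2. P = [[1, 6], [4, 7]].
Insert 3: 3 bumps 6 from row 1; 6 bumps 7 from row 2; 7 starts row 3. P = [[1, 3], [4, 6], [7]].
Insert 5: appended to row 1. P = [[1, 3, 5], [4, 6], [7]].
Insert 2: 2 bumps 3 from row 1; 3 bumps 4 from row 2; 4 bumps 7 from row 3; 7 starts row 4. P = [[1, 2, 5], [3, 6], [4], [7]].

So P = [[1, 2, 5], [3, 6], [4], [7]], Q = [[1, 3, 6], [2, 4], [5], [7]].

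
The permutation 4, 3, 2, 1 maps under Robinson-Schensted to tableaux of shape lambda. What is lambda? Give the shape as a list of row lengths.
[1, 1, 1, 1]

Row-insert each entry into an empty tableau.

After inserting 4: P = [[4]].
After inserting 3: P = [[3], [4]].
After inserting 2: P = [[2], [3], [4]].
After inserting 1: P = [[1], [2], [3], [4]].

The final insertion tableau P = [[1], [2], [3], [4]] has shape [1, 1, 1, 1].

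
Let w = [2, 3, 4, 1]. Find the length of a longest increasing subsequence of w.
3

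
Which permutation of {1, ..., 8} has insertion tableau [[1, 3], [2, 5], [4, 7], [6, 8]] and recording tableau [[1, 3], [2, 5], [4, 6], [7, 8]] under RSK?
Reverse RSK: for i = n, n-1, ..., 1, locate i in Q, remove the corresponding corner cell from P, and reverse-bump its entry up through P; the value ejected from row 1 is w(i).

So w = 6 4 8 2 7 5 1 3.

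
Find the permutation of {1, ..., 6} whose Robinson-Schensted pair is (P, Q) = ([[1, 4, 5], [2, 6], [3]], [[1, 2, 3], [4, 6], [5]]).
Reverse RSK: for i = n, n-1, ..., 1, locate i in Q, remove the corresponding corner cell from P, and reverse-bump its entry up through P; the value ejected from row 1 is w(i).

So w = 3 4 6 2 1 5.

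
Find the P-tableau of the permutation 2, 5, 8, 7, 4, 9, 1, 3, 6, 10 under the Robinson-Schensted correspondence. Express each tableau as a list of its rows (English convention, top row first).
P = [[1, 3, 6, 9, 10], [2, 4, 7], [5], [8]]

Insert 2: appended to row 1. P = [[2]].
Insert 5: appended to row 1. P = [[2, 5]].
Insert 8: appended to row 1. P = [[2, 5, 8]].
Insert 7: 7 bumps 8 from row 1; 8 starts row 2. P = [[2, 5, 7], [8]].
Insert 4: 4 bumps 5 from row 1; 5 bumps 8 from row 2; 8 starts row 3. P = [[2, 4, 7], [5], [8]].
Insert 9: appended to row 1. P = [[2, 4, 7, 9], [5], [8]].
Insert 1: 1 bumps 2 from row 1; 2 bumps 5 from row 2; 5 bumps 8 from row 3; 8 starts row 4. P = [[1, 4, 7, 9], [2], [5], [8]].
Insert 3: 3 bumps 4 from row 1; 4 appends to row 2. P = [[1, 3, 7, 9], [2, 4], [5], [8]].
Insert 6: 6 bumps 7 from row 1; 7 appends to row 2. P = [[1, 3, 6, 9], [2, 4, 7], [5], [8]].
Insert 10: appended to row 1. P = [[1, 3, 6, 9, 10], [2, 4, 7], [5], [8]].

So P = [[1, 3, 6, 9, 10], [2, 4, 7], [5], [8]].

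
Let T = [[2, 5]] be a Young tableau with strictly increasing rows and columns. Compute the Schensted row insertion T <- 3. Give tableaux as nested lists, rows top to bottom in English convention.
[[2, 3], [5]]

In row 1, 3 replaces 5 (the leftmost entry greater than 3); 5 is bumped to row 2. 5 starts a new row 2. The new tableau is [[2, 3], [5]].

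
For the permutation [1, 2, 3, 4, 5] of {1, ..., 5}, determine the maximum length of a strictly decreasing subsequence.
1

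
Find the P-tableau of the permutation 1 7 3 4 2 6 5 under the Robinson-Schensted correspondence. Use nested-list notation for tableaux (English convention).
P = [[1, 2, 4, 5], [3, 6], [7]]

Insert 1: appended to row 1. P = [[1]].
Insert 7: appended to row 1. P = [[1, 7]].
Insert 3: 3 bumps 7 from row 1; 7 starts row 2. P = [[1, 3], [7]].
Insert 4: appended to row 1. P = [[1, 3, 4], [7]].
Insert 2: 2 bumps 3 from row 1; 3 bumps 7 from row 2; 7 starts row 3. P = [[1, 2, 4], [3], [7]].
Insert 6: appended to row 1. P = [[1, 2, 4, 6], [3], [7]].
Insert 5: 5 bumps 6 from row 1; 6 appends to row 2. P = [[1, 2, 4, 5], [3, 6], [7]].

So P = [[1, 2, 4, 5], [3, 6], [7]].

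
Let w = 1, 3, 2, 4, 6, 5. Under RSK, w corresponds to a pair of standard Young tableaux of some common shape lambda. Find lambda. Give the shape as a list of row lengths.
[4, 2]

Row-insert each entry into an empty tableau.

After inserting 1: P = [[1]].
After inserting 3: P = [[1, 3]].
After inserting 2: P = [[1, 2], [3]].
After inserting 4: P = [[1, 2, 4], [3]].
After inserting 6: P = [[1, 2, 4, 6], [3]].
After inserting 5: P = [[1, 2, 4, 5], [3, 6]].

The final insertion tableau P = [[1, 2, 4, 5], [3, 6]] has shape [4, 2].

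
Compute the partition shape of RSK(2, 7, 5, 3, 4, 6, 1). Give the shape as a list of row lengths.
Row-insert each entry into an empty tableau.

After inserting 2: P = [[2]].
After inserting 7: P = [[2, 7]].
After inserting 5: P = [[2, 5], [7]].
After inserting 3: P = [[2, 3], [5], [7]].
After inserting 4: P = [[2, 3, 4], [5], [7]].
After inserting 6: P = [[2, 3, 4, 6], [5], [7]].
After inserting 1: P = [[1, 3, 4, 6], [2], [5], [7]].

The final insertion tableau P = [[1, 3, 4, 6], [2], [5], [7]] has shape [4, 1, 1, 1].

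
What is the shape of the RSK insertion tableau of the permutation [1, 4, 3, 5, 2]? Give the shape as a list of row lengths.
[3, 1, 1]

Row-insert each entry into an empty tableau.

After inserting 1: P = [[1]].
After inserting 4: P = [[1, 4]].
After inserting 3: P = [[1, 3], [4]].
After inserting 5: P = [[1, 3, 5], [4]].
After inserting 2: P = [[1, 2, 5], [3], [4]].

The final insertion tableau P = [[1, 2, 5], [3], [4]] has shape [3, 1, 1].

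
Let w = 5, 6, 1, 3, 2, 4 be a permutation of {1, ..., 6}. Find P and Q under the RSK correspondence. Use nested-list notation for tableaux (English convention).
P = [[1, 2, 4], [3, 6], [5]], Q = [[1, 2, 6], [3, 4], [5]]

Insert each entry of the permutation into P by Schensted row insertion, recording in Q the position of each new cell.

Insert 5: appended to row 1. P = [[5]].
Insert 6: appended to row 1. P = [[5, 6]].
Insert 1: 1 bumps 5 from row 1; 5 starts row 2. P = [[1, 6], [5]].
Insert 3: 3 bumps 6 from row 1; 6 appends to row 2. P = [[1, 3], [5, 6]].
Insert 2: 2 bumps 3 from row 1; 3 bumps 5 from row 2; 5 starts row 3. P = [[1, 2], [3, 6], [5]].
Insert 4: appended to row 1. P = [[1, 2, 4], [3, 6], [5]].

So P = [[1, 2, 4], [3, 6], [5]], Q = [[1, 2, 6], [3, 4], [5]].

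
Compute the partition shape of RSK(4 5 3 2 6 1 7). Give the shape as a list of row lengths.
Row-insert each entry into an empty tableau.

After inserting 4: P = [[4]].
After inserting 5: P = [[4, 5]].
After inserting 3: P = [[3, 5], [4]].
After inserting 2: P = [[2, 5], [3], [4]].
After inserting 6: P = [[2, 5, 6], [3], [4]].
After inserting 1: P = [[1, 5, 6], [2], [3], [4]].
After inserting 7: P = [[1, 5, 6, 7], [2], [3], [4]].

The final insertion tableau P = [[1, 5, 6, 7], [2], [3], [4]] has shape [4, 1, 1, 1].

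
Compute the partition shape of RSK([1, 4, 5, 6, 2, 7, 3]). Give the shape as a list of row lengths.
RSK row insertion gives P = [[1, 2, 3, 6, 7], [4, 5]], which has shape [5, 2].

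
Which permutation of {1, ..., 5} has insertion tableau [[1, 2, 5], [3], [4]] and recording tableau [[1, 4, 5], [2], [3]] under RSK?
Reverse the RSK construction: for i from n down to 1, find the cell of Q containing i, remove the entry at that cell from P, and reverse-bump it up through P; the value ejected from row 1 is w(i).

Step i=5: Q has 5 at row 1, column 3; remove that cell from P, ejecting 5. So w(5) = 5. P is now [[1, 2], [3], [4]].
Step i=4: Q has 4 at row 1, column 2; remove that cell from P, ejecting 2. So w(4) = 2. P is now [[1], [3], [4]].
Step i=3: Q has 3 at row 3, column 1; remove 4 from row 3 of P and reverse-bump: 4 enters row 2 and ejects 3; 3 enters row 1 and ejects 1. So w(3) = 1. P is now [[3], [4]].
Step i=2: Q has 2 at row 2, column 1; remove 4 from row 2 of P and reverse-bump: 4 enters row 1 and ejects 3. So w(2) = 3. P is now [[4]].
Step i=1: Q has 1 at row 1, column 1; remove that cell from P, ejecting 4. So w(1) = 4. P is now [].

So w = 4 3 1 2 5.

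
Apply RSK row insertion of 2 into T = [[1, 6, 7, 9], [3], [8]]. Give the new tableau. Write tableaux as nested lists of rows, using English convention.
In row 1, 2 replaces 6 (the leftmost entry greater than 2); 6 is bumped to row 2. 6 is appended to row 2. The new tableau is [[1, 2, 7, 9], [3, 6], [8]].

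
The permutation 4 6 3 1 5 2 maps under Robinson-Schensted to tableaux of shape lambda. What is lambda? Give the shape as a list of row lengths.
Row-insert each entry into an empty tableau.

After inserting 4: P = [[4]].
After inserting 6: P = [[4, 6]].
After inserting 3: P = [[3, 6], [4]].
After inserting 1: P = [[1, 6], [3], [4]].
After inserting 5: P = [[1, 5], [3, 6], [4]].
After inserting 2: P = [[1, 2], [3, 5], [4, 6]].

The final insertion tableau P = [[1, 2], [3, 5], [4, 6]] has shape [2, 2, 2].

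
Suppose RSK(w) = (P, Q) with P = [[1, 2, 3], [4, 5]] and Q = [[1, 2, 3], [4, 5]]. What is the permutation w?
Reverse the RSK construction: for i from n down to 1, find the cell of Q containing i, remove the entry at that cell from P, and reverse-bump it up through P; the value ejected from row 1 is w(i).

Step i=5: Q has 5 at row 2, column 2; remove 5 from row 2 of P and reverse-bump: 5 enters row 1 and ejects 3. So w(5) = 3. P is now [[1, 2, 5], [4]].
Step i=4: Q has 4 at row 2, column 1; remove 4 from row 2 of P and reverse-bump: 4 enters row 1 and ejects 2. So w(4) = 2. P is now [[1, 4, 5]].
Step i=3: Q has 3 at row 1, column 3; remove that cell from P, ejecting 5. So w(3) = 5. P is now [[1, 4]].
Step i=2: Q has 2 at row 1, column 2; remove that cell from P, ejecting 4. So w(2) = 4. P is now [[1]].
Step i=1: Q has 1 at row 1, column 1; remove that cell from P, ejecting 1. So w(1) = 1. P is now [].

So w = 1 4 5 2 3.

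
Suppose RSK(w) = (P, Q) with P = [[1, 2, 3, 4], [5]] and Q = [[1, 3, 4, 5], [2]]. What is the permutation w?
Reverse the RSK construction: for i from n down to 1, find the cell of Q containing i, remove the entry at that cell from P, and reverse-bump it up through P; the value ejected from row 1 is w(i).

Step i=5: Q has 5 at row 1, column 4; remove that cell from P, ejecting 4. So w(5) = 4. P is now [[1, 2, 3], [5]].
Step i=4: Q has 4 at row 1, column 3; remove that cell from P, ejecting 3. So w(4) = 3. P is now [[1, 2], [5]].
Step i=3: Q has 3 at row 1, column 2; remove that cell from P, ejecting 2. So w(3) = 2. P is now [[1], [5]].
Step i=2: Q has 2 at row 2, column 1; remove 5 from row 2 of P and reverse-bump: 5 enters row 1 and ejects 1. So w(2) = 1. P is now [[5]].
Step i=1: Q has 1 at row 1, column 1; remove that cell from P, ejecting 5. So w(1) = 5. P is now [].

So w = 5 1 2 3 4.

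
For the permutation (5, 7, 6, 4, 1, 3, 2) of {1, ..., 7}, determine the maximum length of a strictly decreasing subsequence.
5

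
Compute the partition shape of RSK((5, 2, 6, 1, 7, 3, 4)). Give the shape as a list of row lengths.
Row-insert each entry into an empty tableau.

After inserting 5: P = [[5]].
After inserting 2: P = [[2], [5]].
After inserting 6: P = [[2, 6], [5]].
After inserting 1: P = [[1, 6], [2], [5]].
After inserting 7: P = [[1, 6, 7], [2], [5]].
After inserting 3: P = [[1, 3, 7], [2, 6], [5]].
After inserting 4: P = [[1, 3, 4], [2, 6, 7], [5]].

The final insertion tableau P = [[1, 3, 4], [2, 6, 7], [5]] has shape [3, 3, 1].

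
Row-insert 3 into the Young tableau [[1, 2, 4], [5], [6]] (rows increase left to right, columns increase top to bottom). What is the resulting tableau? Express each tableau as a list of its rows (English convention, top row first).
In row 1, 3 replaces 4 (the leftmost entry greater than 3); 4 is bumped to row 2. In row 2, 4 replaces 5 (the leftmost entry greater than 4); 5 is bumped to row 3. In row 3, 5 replaces 6 (the leftmost entry greater than 5); 6 is bumped to row 4. 6 starts a new row 4. The new tableau is [[1, 2, 3], [4], [5], [6]].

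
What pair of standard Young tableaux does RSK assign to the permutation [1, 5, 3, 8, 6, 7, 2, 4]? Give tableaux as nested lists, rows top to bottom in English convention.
Insert each entry of the permutation into P by Schensted row insertion, recording in Q the position of each new cell.

Insert 1: appended to row 1. P = [[1]], Q = [[1]].
Insert 5: appended to row 1. P = [[1, 5]], Q = [[1, 2]].
Insert 3: 3 bumps 5 from row 1; 5 starts row 2. P = [[1, 3], [5]], Q = [[1, 2], [3]].
Insert 8: appended to row 1. P = [[1, 3, 8], [5]], Q = [[1, 2, 4], [3]].
Insert 6: 6 bumps 8 from row 1; 8 appends to row 2. P = [[1, 3, 6], [5, 8]], Q = [[1, 2, 4], [3, 5]].
Insert 7: appended to row 1. P = [[1, 3, 6, 7], [5, 8]], Q = [[1, 2, 4, 6], [3, 5]].
Insert 2: 2 bumps 3 from row 1; 3 bumps 5 from row 2; 5 starts row 3. P = [[1, 2, 6, 7], [3, 8], [5]], Q = [[1, 2, 4, 6], [3, 5], [7]].
Insert 4: 4 bumps 6 from row 1; 6 bumps 8 from row 2; 8 appends to row 3. P = [[1, 2, 4, 7], [3, 6], [5, 8]], Q = [[1, 2, 4, 6], [3, 5], [7, 8]].

So P = [[1, 2, 4, 7], [3, 6], [5, 8]], Q = [[1, 2, 4, 6], [3, 5], [7, 8]].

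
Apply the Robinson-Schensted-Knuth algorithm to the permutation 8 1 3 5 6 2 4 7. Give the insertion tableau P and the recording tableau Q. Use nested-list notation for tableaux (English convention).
P = [[1, 2, 4, 6, 7], [3, 5], [8]], Q = [[1, 3, 4, 5, 8], [2, 7], [6]]

Insert each entry of the permutation into P by Schensted row insertion, recording in Q the position of each new cell.

After inserting 8: P = [[8]].
After inserting 1: P = [[1], [8]].
After inserting 3: P = [[1, 3], [8]].
After inserting 5: P = [[1, 3, 5], [8]].
After inserting 6: P = [[1, 3, 5, 6], [8]].
After inserting 2: P = [[1, 2, 5, 6], [3], [8]].
After inserting 4: P = [[1, 2, 4, 6], [3, 5], [8]].
After inserting 7: P = [[1, 2, 4, 6, 7], [3, 5], [8]].

So P = [[1, 2, 4, 6, 7], [3, 5], [8]], Q = [[1, 3, 4, 5, 8], [2, 7], [6]].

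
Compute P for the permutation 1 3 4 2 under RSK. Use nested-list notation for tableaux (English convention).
P = [[1, 2, 4], [3]]

Insert 1: appended to row 1. P = [[1]].
Insert 3: appended to row 1. P = [[1, 3]].
Insert 4: appended to row 1. P = [[1, 3, 4]].
Insert 2: 2 bumps 3 from row 1; 3 starts row 2. P = [[1, 2, 4], [3]].

So P = [[1, 2, 4], [3]].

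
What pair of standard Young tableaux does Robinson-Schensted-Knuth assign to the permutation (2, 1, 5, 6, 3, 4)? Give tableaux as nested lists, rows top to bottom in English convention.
P = [[1, 3, 4], [2, 5, 6]], Q = [[1, 3, 4], [2, 5, 6]]

Insert each entry of the permutation into P by Schensted row insertion, recording in Q the position of each new cell.

After inserting 2: P = [[2]].
After inserting 1: P = [[1], [2]].
After inserting 5: P = [[1, 5], [2]].
After inserting 6: P = [[1, 5, 6], [2]].
After inserting 3: P = [[1, 3, 6], [2, 5]].
After inserting 4: P = [[1, 3, 4], [2, 5, 6]].

So P = [[1, 3, 4], [2, 5, 6]], Q = [[1, 3, 4], [2, 5, 6]].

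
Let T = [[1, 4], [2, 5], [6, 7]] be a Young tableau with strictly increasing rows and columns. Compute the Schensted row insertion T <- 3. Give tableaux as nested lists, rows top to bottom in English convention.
[[1, 3], [2, 4], [5, 7], [6]]

In row 1, 3 replaces 4 (the leftmost entry greater than 3); 4 is bumped to row 2. In row 2, 4 replaces 5 (the leftmost entry greater than 4); 5 is bumped to row 3. In row 3, 5 replaces 6 (the leftmost entry greater than 5); 6 is bumped to row 4. 6 starts a new row 4. The new tableau is [[1, 3], [2, 4], [5, 7], [6]].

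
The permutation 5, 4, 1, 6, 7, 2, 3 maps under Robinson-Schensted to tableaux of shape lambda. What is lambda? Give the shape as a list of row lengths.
Row-insert each entry into an empty tableau.

After inserting 5: P = [[5]].
After inserting 4: P = [[4], [5]].
After inserting 1: P = [[1], [4], [5]].
After inserting 6: P = [[1, 6], [4], [5]].
After inserting 7: P = [[1, 6, 7], [4], [5]].
After inserting 2: P = [[1, 2, 7], [4, 6], [5]].
After inserting 3: P = [[1, 2, 3], [4, 6, 7], [5]].

The final insertion tableau P = [[1, 2, 3], [4, 6, 7], [5]] has shape [3, 3, 1].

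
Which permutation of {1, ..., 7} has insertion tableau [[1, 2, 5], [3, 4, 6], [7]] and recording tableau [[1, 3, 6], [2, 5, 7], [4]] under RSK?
7 3 4 1 2 6 5

Reverse the RSK construction: for i from n down to 1, find the cell of Q containing i, remove the entry at that cell from P, and reverse-bump it up through P; the value ejected from row 1 is w(i).

Step i=7: Q has 7 at row 2, column 3; remove 6 from row 2 of P and reverse-bump: 6 enters row 1 and ejects 5. So w(7) = 5. P is now [[1, 2, 6], [3, 4], [7]].
Step i=6: Q has 6 at row 1, column 3; remove that cell from P, ejecting 6. So w(6) = 6. P is now [[1, 2], [3, 4], [7]].
Step i=5: Q has 5 at row 2, column 2; remove 4 from row 2 of P and reverse-bump: 4 enters row 1 and ejects 2. So w(5) = 2. P is now [[1, 4], [3], [7]].
Step i=4: Q has 4 at row 3, column 1; remove 7 from row 3 of P and reverse-bump: 7 enters row 2 and ejects 3; 3 enters row 1 and ejects 1. So w(4) = 1. P is now [[3, 4], [7]].
Step i=3: Q has 3 at row 1, column 2; remove that cell from P, ejecting 4. So w(3) = 4. P is now [[3], [7]].
Step i=2: Q has 2 at row 2, column 1; remove 7 from row 2 of P and reverse-bump: 7 enters row 1 and ejects 3. So w(2) = 3. P is now [[7]].
Step i=1: Q has 1 at row 1, column 1; remove that cell from P, ejecting 7. So w(1) = 7. P is now [].

So w = 7 3 4 1 2 6 5.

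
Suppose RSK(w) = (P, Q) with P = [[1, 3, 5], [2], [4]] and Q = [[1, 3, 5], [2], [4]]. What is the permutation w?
Reverse the RSK construction: for i from n down to 1, find the cell of Q containing i, remove the entry at that cell from P, and reverse-bump it up through P; the value ejected from row 1 is w(i).

Step i=5: Q has 5 at row 1, column 3; remove that cell from P, ejecting 5. So w(5) = 5. P is now [[1, 3], [2], [4]].
Step i=4: Q has 4 at row 3, column 1; remove 4 from row 3 of P and reverse-bump: 4 enters row 2 and ejects 2; 2 enters row 1 and ejects 1. So w(4) = 1. P is now [[2, 3], [4]].
Step i=3: Q has 3 at row 1, column 2; remove that cell from P, ejecting 3. So w(3) = 3. P is now [[2], [4]].
Step i=2: Q has 2 at row 2, column 1; remove 4 from row 2 of P and reverse-bump: 4 enters row 1 and ejects 2. So w(2) = 2. P is now [[4]].
Step i=1: Q has 1 at row 1, column 1; remove that cell from P, ejecting 4. So w(1) = 4. P is now [].

So w = 4 2 3 1 5.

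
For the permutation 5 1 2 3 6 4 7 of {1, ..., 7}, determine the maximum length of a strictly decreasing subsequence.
2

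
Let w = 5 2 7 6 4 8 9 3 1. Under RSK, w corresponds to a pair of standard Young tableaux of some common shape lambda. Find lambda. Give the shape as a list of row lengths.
[4, 2, 1, 1, 1]

Row-insert each entry into an empty tableau.

After inserting 5: P = [[5]].
After inserting 2: P = [[2], [5]].
After inserting 7: P = [[2, 7], [5]].
After inserting 6: P = [[2, 6], [5, 7]].
After inserting 4: P = [[2, 4], [5, 6], [7]].
After inserting 8: P = [[2, 4, 8], [5, 6], [7]].
After inserting 9: P = [[2, 4, 8, 9], [5, 6], [7]].
After inserting 3: P = [[2, 3, 8, 9], [4, 6], [5], [7]].
After inserting 1: P = [[1, 3, 8, 9], [2, 6], [4], [5], [7]].

The final insertion tableau P = [[1, 3, 8, 9], [2, 6], [4], [5], [7]] has shape [4, 2, 1, 1, 1].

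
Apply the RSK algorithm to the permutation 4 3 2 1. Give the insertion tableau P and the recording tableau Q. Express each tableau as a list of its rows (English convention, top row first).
Insert each entry of the permutation into P by Schensted row insertion, recording in Q the position of each new cell.

Insert 4: appended to row 1. P = [[4]].
Insert 3: 3 bumps 4 from row 1; 4 starts row 2. P = [[3], [4]].
Insert 2: 2 bumps 3 from row 1; 3 bumps 4 from row 2; 4 starts row 3. P = [[2], [3], [4]].
Insert 1: 1 bumps 2 from row 1; 2 bumps 3 from row 2; 3 bumps 4 from row 3; 4 starts row 4. P = [[1], [2], [3], [4]].

So P = [[1], [2], [3], [4]], Q = [[1], [2], [3], [4]].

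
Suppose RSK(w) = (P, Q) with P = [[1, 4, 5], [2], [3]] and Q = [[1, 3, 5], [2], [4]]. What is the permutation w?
Reverse the RSK construction: for i from n down to 1, find the cell of Q containing i, remove the entry at that cell from P, and reverse-bump it up through P; the value ejected from row 1 is w(i).

Step i=5: Q has 5 at row 1, column 3; remove that cell from P, ejecting 5. So w(5) = 5. P is now [[1, 4], [2], [3]].
Step i=4: Q has 4 at row 3, column 1; remove 3 from row 3 of P and reverse-bump: 3 enters row 2 and ejects 2; 2 enters row 1 and ejects 1. So w(4) = 1. P is now [[2, 4], [3]].
Step i=3: Q has 3 at row 1, column 2; remove that cell from P, ejecting 4. So w(3) = 4. P is now [[2], [3]].
Step i=2: Q has 2 at row 2, column 1; remove 3 from row 2 of P and reverse-bump: 3 enters row 1 and ejects 2. So w(2) = 2. P is now [[3]].
Step i=1: Q has 1 at row 1, column 1; remove that cell from P, ejecting 3. So w(1) = 3. P is now [].

So w = 3 2 4 1 5.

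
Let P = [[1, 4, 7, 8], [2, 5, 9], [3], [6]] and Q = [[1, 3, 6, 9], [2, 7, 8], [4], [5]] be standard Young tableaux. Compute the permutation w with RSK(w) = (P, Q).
Reverse the RSK construction: for i from n down to 1, find the cell of Q containing i, remove the entry at that cell from P, and reverse-bump it up through P; the value ejected from row 1 is w(i).

Step i=9: Q has 9 at row 1, column 4; remove that cell from P, ejecting 8. So w(9) = 8. P is now [[1, 4, 7], [2, 5, 9], [3], [6]].
Step i=8: Q has 8 at row 2, column 3; remove 9 from row 2 of P and reverse-bump: 9 enters row 1 and ejects 7. So w(8) = 7. P is now [[1, 4, 9], [2, 5], [3], [6]].
Step i=7: Q has 7 at row 2, column 2; remove 5 from row 2 of P and reverse-bump: 5 enters row 1 and ejects 4. So w(7) = 4. P is now [[1, 5, 9], [2], [3], [6]].
Step i=6: Q has 6 at row 1, column 3; remove that cell from P, ejecting 9. So w(6) = 9. P is now [[1, 5], [2], [3], [6]].
Step i=5: Q has 5 at row 4, column 1; remove 6 from row 4 of P and reverse-bump: 6 enters row 3 and ejects 3; 3 enters row 2 and ejects 2; 2 enters row 1 and ejects 1. So w(5) = 1. P is now [[2, 5], [3], [6]].
Step i=4: Q has 4 at row 3, column 1; remove 6 from row 3 of P and reverse-bump: 6 enters row 2 and ejects 3; 3 enters row 1 and ejects 2. So w(4) = 2. P is now [[3, 5], [6]].
Step i=3: Q has 3 at row 1, column 2; remove that cell from P, ejecting 5. So w(3) = 5. P is now [[3], [6]].
Step i=2: Q has 2 at row 2, column 1; remove 6 from row 2 of P and reverse-bump: 6 enters row 1 and ejects 3. So w(2) = 3. P is now [[6]].
Step i=1: Q has 1 at row 1, column 1; remove that cell from P, ejecting 6. So w(1) = 6. P is now [].

So w = 6 3 5 2 1 9 4 7 8.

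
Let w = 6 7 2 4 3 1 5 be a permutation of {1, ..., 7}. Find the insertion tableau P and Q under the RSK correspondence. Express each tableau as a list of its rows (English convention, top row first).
Insert each entry of the permutation into P by Schensted row insertion, recording in Q the position of each new cell.

Insert 6: appended to row 1. P = [[6]].
Insert 7: appended to row 1. P = [[6, 7]].
Insert 2: 2 bumps 6 from row 1; 6 starts row 2. P = [[2, 7], [6]].
Insert 4: 4 bumps 7 from row 1; 7 appends to row 2. P = [[2, 4], [6, 7]].
Insert 3: 3 bumps 4 from row 1; 4 bumps 6 from row 2; 6 starts row 3. P = [[2, 3], [4, 7], [6]].
Insert 1: 1 bumps 2 from row 1; 2 bumps 4 from row 2; 4 bumps 6 from row 3; 6 starts row 4. P = [[1, 3], [2, 7], [4], [6]].
Insert 5: appended to row 1. P = [[1, 3, 5], [2, 7], [4], [6]].

So P = [[1, 3, 5], [2, 7], [4], [6]], Q = [[1, 2, 7], [3, 4], [5], [6]].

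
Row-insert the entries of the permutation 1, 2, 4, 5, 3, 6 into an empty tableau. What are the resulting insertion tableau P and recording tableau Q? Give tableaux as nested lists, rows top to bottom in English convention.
P = [[1, 2, 3, 5, 6], [4]], Q = [[1, 2, 3, 4, 6], [5]]

Insert each entry of the permutation into P by Schensted row insertion, recording in Q the position of each new cell.

Insert 1: appended to row 1. P = [[1]].
Insert 2: appended to row 1. P = [[1, 2]].
Insert 4: appended to row 1. P = [[1, 2, 4]].
Insert 5: appended to row 1. P = [[1, 2, 4, 5]].
Insert 3: 3 bumps 4 from row 1; 4 starts row 2. P = [[1, 2, 3, 5], [4]].
Insert 6: appended to row 1. P = [[1, 2, 3, 5, 6], [4]].

So P = [[1, 2, 3, 5, 6], [4]], Q = [[1, 2, 3, 4, 6], [5]].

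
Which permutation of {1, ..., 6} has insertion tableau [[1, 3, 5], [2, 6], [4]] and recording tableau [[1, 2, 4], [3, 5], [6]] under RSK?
2 4 3 6 5 1

Reverse the RSK construction: for i from n down to 1, find the cell of Q containing i, remove the entry at that cell from P, and reverse-bump it up through P; the value ejected from row 1 is w(i).

Step i=6: Q has 6 at row 3, column 1; remove 4 from row 3 of P and reverse-bump: 4 enters row 2 and ejects 2; 2 enters row 1 and ejects 1. So w(6) = 1. P is now [[2, 3, 5], [4, 6]].
Step i=5: Q has 5 at row 2, column 2; remove 6 from row 2 of P and reverse-bump: 6 enters row 1 and ejects 5. So w(5) = 5. P is now [[2, 3, 6], [4]].
Step i=4: Q has 4 at row 1, column 3; remove that cell from P, ejecting 6. So w(4) = 6. P is now [[2, 3], [4]].
Step i=3: Q has 3 at row 2, column 1; remove 4 from row 2 of P and reverse-bump: 4 enters row 1 and ejects 3. So w(3) = 3. P is now [[2, 4]].
Step i=2: Q has 2 at row 1, column 2; remove that cell from P, ejecting 4. So w(2) = 4. P is now [[2]].
Step i=1: Q has 1 at row 1, column 1; remove that cell from P, ejecting 2. So w(1) = 2. P is now [].

So w = 2 4 3 6 5 1.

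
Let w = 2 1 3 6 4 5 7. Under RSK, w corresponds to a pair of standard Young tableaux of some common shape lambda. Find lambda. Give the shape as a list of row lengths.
RSK row insertion gives P = [[1, 3, 4, 5, 7], [2, 6]], which has shape [5, 2].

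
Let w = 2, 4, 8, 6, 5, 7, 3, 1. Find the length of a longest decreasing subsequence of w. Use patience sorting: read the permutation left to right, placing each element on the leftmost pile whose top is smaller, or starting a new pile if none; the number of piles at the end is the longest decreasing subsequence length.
2: new pile. tops = [2]
4: onto pile 1 (replacing 2). tops = [4]
8: onto pile 1 (replacing 4). tops = [8]
6: new pile. tops = [8, 6]
5: new pile. tops = [8, 6, 5]
7: onto pile 2 (replacing 6). tops = [8, 7, 5]
3: new pile. tops = [8, 7, 5, 3]
1: new pile. tops = [8, 7, 5, 3, 1]

5 piles, so the longest decreasing subsequence has length 5.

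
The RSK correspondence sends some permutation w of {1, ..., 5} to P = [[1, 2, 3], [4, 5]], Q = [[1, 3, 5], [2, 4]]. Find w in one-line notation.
4 1 5 2 3

Reverse RSK: for i = n, n-1, ..., 1, locate i in Q, remove the corresponding corner cell from P, and reverse-bump its entry up through P; the value ejected from row 1 is w(i).

So w = 4 1 5 2 3.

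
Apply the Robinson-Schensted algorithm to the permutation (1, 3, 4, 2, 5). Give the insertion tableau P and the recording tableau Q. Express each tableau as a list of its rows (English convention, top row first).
P = [[1, 2, 4, 5], [3]], Q = [[1, 2, 3, 5], [4]]

Insert each entry of the permutation into P by Schensted row insertion, recording in Q the position of each new cell.

Insert 1: appended to row 1. P = [[1]].
Insert 3: appended to row 1. P = [[1, 3]].
Insert 4: appended to row 1. P = [[1, 3, 4]].
Insert 2: 2 bumps 3 from row 1; 3 starts row 2. P = [[1, 2, 4], [3]].
Insert 5: appended to row 1. P = [[1, 2, 4, 5], [3]].

So P = [[1, 2, 4, 5], [3]], Q = [[1, 2, 3, 5], [4]].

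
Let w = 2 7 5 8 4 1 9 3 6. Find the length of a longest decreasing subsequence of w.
4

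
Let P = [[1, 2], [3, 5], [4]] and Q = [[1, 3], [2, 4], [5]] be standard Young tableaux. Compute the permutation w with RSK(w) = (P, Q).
4 1 5 3 2

Reverse the RSK construction: for i from n down to 1, find the cell of Q containing i, remove the entry at that cell from P, and reverse-bump it up through P; the value ejected from row 1 is w(i).

Step i=5: Q has 5 at row 3, column 1; remove 4 from row 3 of P and reverse-bump: 4 enters row 2 and ejects 3; 3 enters row 1 and ejects 2. So w(5) = 2. P is now [[1, 3], [4, 5]].
Step i=4: Q has 4 at row 2, column 2; remove 5 from row 2 of P and reverse-bump: 5 enters row 1 and ejects 3. So w(4) = 3. P is now [[1, 5], [4]].
Step i=3: Q has 3 at row 1, column 2; remove that cell from P, ejecting 5. So w(3) = 5. P is now [[1], [4]].
Step i=2: Q has 2 at row 2, column 1; remove 4 from row 2 of P and reverse-bump: 4 enters row 1 and ejects 1. So w(2) = 1. P is now [[4]].
Step i=1: Q has 1 at row 1, column 1; remove that cell from P, ejecting 4. So w(1) = 4. P is now [].

So w = 4 1 5 3 2.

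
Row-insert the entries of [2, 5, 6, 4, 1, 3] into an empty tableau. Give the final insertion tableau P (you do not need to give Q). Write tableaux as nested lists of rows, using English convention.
Insert 2: appended to row 1. P = [[2]].
Insert 5: appended to row 1. P = [[2, 5]].
Insert 6: appended to row 1. P = [[2, 5, 6]].
Insert 4: 4 bumps 5 from row 1; 5 starts row 2. P = [[2, 4, 6], [5]].
Insert 1: 1 bumps 2 from row 1; 2 bumps 5 from row 2; 5 starts row 3. P = [[1, 4, 6], [2], [5]].
Insert 3: 3 bumps 4 from row 1; 4 appends to row 2. P = [[1, 3, 6], [2, 4], [5]].

So P = [[1, 3, 6], [2, 4], [5]].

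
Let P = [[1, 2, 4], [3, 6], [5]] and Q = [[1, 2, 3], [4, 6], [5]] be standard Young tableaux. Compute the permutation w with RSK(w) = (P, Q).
1 5 6 3 2 4

Reverse the RSK construction: for i from n down to 1, find the cell of Q containing i, remove the entry at that cell from P, and reverse-bump it up through P; the value ejected from row 1 is w(i).

Step i=6: Q has 6 at row 2, column 2; remove 6 from row 2 of P and reverse-bump: 6 enters row 1 and ejects 4. So w(6) = 4. P is now [[1, 2, 6], [3], [5]].
Step i=5: Q has 5 at row 3, column 1; remove 5 from row 3 of P and reverse-bump: 5 enters row 2 and ejects 3; 3 enters row 1 and ejects 2. So w(5) = 2. P is now [[1, 3, 6], [5]].
Step i=4: Q has 4 at row 2, column 1; remove 5 from row 2 of P and reverse-bump: 5 enters row 1 and ejects 3. So w(4) = 3. P is now [[1, 5, 6]].
Step i=3: Q has 3 at row 1, column 3; remove that cell from P, ejecting 6. So w(3) = 6. P is now [[1, 5]].
Step i=2: Q has 2 at row 1, column 2; remove that cell from P, ejecting 5. So w(2) = 5. P is now [[1]].
Step i=1: Q has 1 at row 1, column 1; remove that cell from P, ejecting 1. So w(1) = 1. P is now [].

So w = 1 5 6 3 2 4.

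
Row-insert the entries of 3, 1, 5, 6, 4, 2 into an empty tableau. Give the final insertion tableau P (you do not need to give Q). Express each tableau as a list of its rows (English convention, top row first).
P = [[1, 2, 6], [3, 4], [5]]

Insert 3: appended to row 1. P = [[3]].
Insert 1: 1 bumps 3 from row 1; 3 starts row 2. P = [[1], [3]].
Insert 5: appended to row 1. P = [[1, 5], [3]].
Insert 6: appended to row 1. P = [[1, 5, 6], [3]].
Insert 4: 4 bumps 5 from row 1; 5 appends to row 2. P = [[1, 4, 6], [3, 5]].
Insert 2: 2 bumps 4 from row 1; 4 bumps 5 from row 2; 5 starts row 3. P = [[1, 2, 6], [3, 4], [5]].

So P = [[1, 2, 6], [3, 4], [5]].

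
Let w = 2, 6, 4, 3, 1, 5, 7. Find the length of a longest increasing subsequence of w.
4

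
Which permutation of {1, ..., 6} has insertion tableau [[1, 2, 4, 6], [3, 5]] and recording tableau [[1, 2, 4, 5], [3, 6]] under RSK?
1 3 2 5 6 4

Reverse the RSK construction: for i from n down to 1, find the cell of Q containing i, remove the entry at that cell from P, and reverse-bump it up through P; the value ejected from row 1 is w(i).

Step i=6: Q has 6 at row 2, column 2; remove 5 from row 2 of P and reverse-bump: 5 enters row 1 and ejects 4. So w(6) = 4. P is now [[1, 2, 5, 6], [3]].
Step i=5: Q has 5 at row 1, column 4; remove that cell from P, ejecting 6. So w(5) = 6. P is now [[1, 2, 5], [3]].
Step i=4: Q has 4 at row 1, column 3; remove that cell from P, ejecting 5. So w(4) = 5. P is now [[1, 2], [3]].
Step i=3: Q has 3 at row 2, column 1; remove 3 from row 2 of P and reverse-bump: 3 enters row 1 and ejects 2. So w(3) = 2. P is now [[1, 3]].
Step i=2: Q has 2 at row 1, column 2; remove that cell from P, ejecting 3. So w(2) = 3. P is now [[1]].
Step i=1: Q has 1 at row 1, column 1; remove that cell from P, ejecting 1. So w(1) = 1. P is now [].

So w = 1 3 2 5 6 4.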